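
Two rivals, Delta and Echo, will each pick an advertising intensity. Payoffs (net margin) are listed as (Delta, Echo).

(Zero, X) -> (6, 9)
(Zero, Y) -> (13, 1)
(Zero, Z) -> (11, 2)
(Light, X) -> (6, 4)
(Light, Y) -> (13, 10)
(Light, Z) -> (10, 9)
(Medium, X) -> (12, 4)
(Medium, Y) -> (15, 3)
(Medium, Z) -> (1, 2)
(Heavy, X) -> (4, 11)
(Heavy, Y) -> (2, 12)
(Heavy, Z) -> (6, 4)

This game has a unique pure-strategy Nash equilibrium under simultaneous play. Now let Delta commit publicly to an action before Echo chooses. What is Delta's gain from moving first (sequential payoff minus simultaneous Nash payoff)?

1

Backward induction with Delta moving first.
- Zero → Echo plays X (best of 9, 1, 2); Delta gets 6.
- Light → Echo plays Y (best of 4, 10, 9); Delta gets 13.
- Medium → Echo plays X (best of 4, 3, 2); Delta gets 12.
- Heavy → Echo plays Y (best of 11, 12, 4); Delta gets 2.
Maximizing over 6, 13, 12, 2, Delta chooses Light. Subgame-perfect outcome: (Light, Y) with payoffs (13, 10).
Under simultaneous play:
Delta's best replies: X→Medium; Y→Medium; Z→Zero.
Echo's best replies: Zero→X; Light→Y; Medium→X; Heavy→Y.
Only (Medium, X) has each player best-responding; Nash payoffs (12, 4).
Delta's commitment gain: 13 − 12 = 1.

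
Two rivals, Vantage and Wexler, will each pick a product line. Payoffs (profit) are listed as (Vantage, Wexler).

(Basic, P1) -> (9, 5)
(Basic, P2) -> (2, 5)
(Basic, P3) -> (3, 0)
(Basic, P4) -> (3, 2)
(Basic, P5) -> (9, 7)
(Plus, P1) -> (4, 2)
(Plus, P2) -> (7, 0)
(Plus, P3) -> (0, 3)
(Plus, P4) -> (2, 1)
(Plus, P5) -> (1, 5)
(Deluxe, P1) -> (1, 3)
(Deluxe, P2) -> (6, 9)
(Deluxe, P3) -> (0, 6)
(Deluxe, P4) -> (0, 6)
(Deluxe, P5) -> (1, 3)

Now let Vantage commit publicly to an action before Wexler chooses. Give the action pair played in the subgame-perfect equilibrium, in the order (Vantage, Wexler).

Work backward from Wexler's decision.
- Basic → Wexler plays P5 (best of 5, 5, 0, 2, 7); Vantage gets 9.
- Plus → Wexler plays P5 (best of 2, 0, 3, 1, 5); Vantage gets 1.
- Deluxe → Wexler plays P2 (best of 3, 9, 6, 6, 3); Vantage gets 6.
Maximizing over 9, 1, 6, Vantage chooses Basic. Subgame-perfect outcome: (Basic, P5) with payoffs (9, 7).

(Basic, P5)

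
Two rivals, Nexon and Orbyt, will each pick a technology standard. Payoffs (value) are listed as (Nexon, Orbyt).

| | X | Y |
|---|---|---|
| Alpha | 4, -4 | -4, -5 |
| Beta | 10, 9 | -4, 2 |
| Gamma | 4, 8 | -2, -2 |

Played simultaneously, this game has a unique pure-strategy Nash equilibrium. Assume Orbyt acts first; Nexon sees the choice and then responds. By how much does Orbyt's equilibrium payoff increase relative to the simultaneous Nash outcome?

Backward induction with Orbyt moving first.
- X → Nexon plays Beta (best of 4, 10, 4); Orbyt gets 9.
- Y → Nexon plays Gamma (best of -4, -4, -2); Orbyt gets -2.
Orbyt's induced payoffs are 9, -2, so Orbyt commits to X. Subgame-perfect outcome: (Beta, X) with payoffs (10, 9).
For the simultaneous game, intersect best replies.
Nexon's best replies: X→Beta; Y→Gamma.
Orbyt's best replies: Alpha→X; Beta→X; Gamma→X.
Only (Beta, X) has each player best-responding; Nash payoffs (10, 9).
Orbyt's commitment gain: 9 − 9 = 0.

0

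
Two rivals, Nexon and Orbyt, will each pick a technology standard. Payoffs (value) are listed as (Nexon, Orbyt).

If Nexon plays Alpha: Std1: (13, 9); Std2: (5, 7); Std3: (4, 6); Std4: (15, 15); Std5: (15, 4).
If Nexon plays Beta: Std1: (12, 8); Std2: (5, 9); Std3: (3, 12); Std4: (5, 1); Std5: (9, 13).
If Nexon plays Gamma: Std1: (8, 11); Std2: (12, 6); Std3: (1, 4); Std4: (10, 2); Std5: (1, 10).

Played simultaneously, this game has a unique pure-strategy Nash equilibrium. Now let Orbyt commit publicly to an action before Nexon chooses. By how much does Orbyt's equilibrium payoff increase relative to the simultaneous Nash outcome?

0

Nexon best-responds to each possible Orbyt move:
- Std1: BR = Alpha, leader payoff 9.
- Std2: BR = Gamma, leader payoff 6.
- Std3: BR = Alpha, leader payoff 6.
- Std4: BR = Alpha, leader payoff 15.
- Std5: BR = Alpha, leader payoff 4.
Maximizing over 9, 6, 6, 15, 4, Orbyt chooses Std4. Subgame-perfect outcome: (Alpha, Std4) with payoffs (15, 15).
Now find the simultaneous Nash equilibrium.
Nexon's best replies: Std1→Alpha; Std2→Gamma; Std3→Alpha; Std4→Alpha; Std5→Alpha.
Orbyt's best replies: Alpha→Std4; Beta→Std5; Gamma→Std1.
Only (Alpha, Std4) has each player best-responding; Nash payoffs (15, 15).
Orbyt's commitment gain: 15 − 15 = 0.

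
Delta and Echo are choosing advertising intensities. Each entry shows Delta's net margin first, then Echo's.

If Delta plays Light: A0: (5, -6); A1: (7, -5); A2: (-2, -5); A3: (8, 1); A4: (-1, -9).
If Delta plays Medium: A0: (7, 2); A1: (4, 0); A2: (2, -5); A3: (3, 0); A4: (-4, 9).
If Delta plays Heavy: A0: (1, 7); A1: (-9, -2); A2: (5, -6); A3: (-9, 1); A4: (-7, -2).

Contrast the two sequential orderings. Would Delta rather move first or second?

If Delta leads: Echo's best replies are Light→A3, Medium→A4, Heavy→A0; Delta's induced payoffs 8, -4, 1; outcome (Light, A3), payoffs (8, 1).
If Echo leads: Delta's best replies are A0→Medium, A1→Light, A2→Heavy, A3→Light, A4→Light; Echo's induced payoffs 2, -5, -6, 1, -9; outcome (Medium, A0), payoffs (7, 2).
Delta gets 8 moving first and 7 moving second, so Delta prefers to move first.

first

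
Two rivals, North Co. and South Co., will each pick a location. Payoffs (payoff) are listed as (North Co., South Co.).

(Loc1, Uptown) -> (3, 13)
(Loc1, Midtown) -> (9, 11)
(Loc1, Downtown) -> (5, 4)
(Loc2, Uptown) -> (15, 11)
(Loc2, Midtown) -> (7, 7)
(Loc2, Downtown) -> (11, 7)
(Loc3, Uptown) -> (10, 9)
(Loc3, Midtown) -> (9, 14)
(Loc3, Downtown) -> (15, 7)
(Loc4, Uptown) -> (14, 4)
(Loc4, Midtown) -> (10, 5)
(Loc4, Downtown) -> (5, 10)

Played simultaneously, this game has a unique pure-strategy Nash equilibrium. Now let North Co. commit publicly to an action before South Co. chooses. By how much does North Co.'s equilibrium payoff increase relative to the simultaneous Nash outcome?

Backward induction with North Co. moving first.
- Loc1: BR = Uptown, leader payoff 3.
- Loc2: BR = Uptown, leader payoff 15.
- Loc3: BR = Midtown, leader payoff 9.
- Loc4: BR = Downtown, leader payoff 5.
Maximizing over 3, 15, 9, 5, North Co. chooses Loc2. Subgame-perfect outcome: (Loc2, Uptown) with payoffs (15, 11).
For the simultaneous game, intersect best replies.
North Co.'s best replies: Uptown→Loc2; Midtown→Loc4; Downtown→Loc3.
South Co.'s best replies: Loc1→Uptown; Loc2→Uptown; Loc3→Midtown; Loc4→Downtown.
Only (Loc2, Uptown) has each player best-responding; Nash payoffs (15, 11).
North Co.'s commitment gain: 15 − 15 = 0.

0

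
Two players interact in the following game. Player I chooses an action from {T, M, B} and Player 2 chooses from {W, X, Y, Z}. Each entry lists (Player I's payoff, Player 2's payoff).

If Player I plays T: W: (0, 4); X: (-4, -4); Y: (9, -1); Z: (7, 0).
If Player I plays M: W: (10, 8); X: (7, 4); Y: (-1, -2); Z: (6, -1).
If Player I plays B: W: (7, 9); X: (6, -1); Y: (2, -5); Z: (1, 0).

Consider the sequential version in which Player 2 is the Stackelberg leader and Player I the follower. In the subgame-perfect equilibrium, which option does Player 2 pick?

Player I best-responds to each possible Player 2 move:
- W: Player I compares 0, 10, 7 and picks M; Player 2 would get 8.
- X: Player I compares -4, 7, 6 and picks M; Player 2 would get 4.
- Y: Player I compares 9, -1, 2 and picks T; Player 2 would get -1.
- Z: Player I compares 7, 6, 1 and picks T; Player 2 would get 0.
Player 2's induced payoffs are 8, 4, -1, 0, so Player 2 commits to W. Subgame-perfect outcome: (M, W) with payoffs (10, 8).

W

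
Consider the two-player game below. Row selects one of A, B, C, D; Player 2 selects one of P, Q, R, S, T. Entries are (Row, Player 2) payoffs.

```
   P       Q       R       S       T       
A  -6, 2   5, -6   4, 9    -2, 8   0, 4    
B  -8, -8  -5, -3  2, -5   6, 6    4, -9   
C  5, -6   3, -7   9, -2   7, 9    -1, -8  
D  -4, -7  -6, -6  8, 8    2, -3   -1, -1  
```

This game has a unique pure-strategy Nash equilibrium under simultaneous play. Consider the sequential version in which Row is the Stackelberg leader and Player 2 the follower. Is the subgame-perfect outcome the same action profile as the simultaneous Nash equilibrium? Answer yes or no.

Backward induction with Row moving first.
- A → Player 2 plays R (best of 2, -6, 9, 8, 4); Row gets 4.
- B → Player 2 plays S (best of -8, -3, -5, 6, -9); Row gets 6.
- C → Player 2 plays S (best of -6, -7, -2, 9, -8); Row gets 7.
- D → Player 2 plays R (best of -7, -6, 8, -3, -1); Row gets 8.
Row's induced payoffs are 4, 6, 7, 8, so Row commits to D. Subgame-perfect outcome: (D, R) with payoffs (8, 8).
Under simultaneous play:
Row's best replies: P→C; Q→A; R→C; S→C; T→B.
Player 2's best replies: A→R; B→S; C→S; D→R.
The unique mutual best reply is (C, S), giving (7, 9).
Sequential outcome (D, R) differs from the Nash profile (C, S).

no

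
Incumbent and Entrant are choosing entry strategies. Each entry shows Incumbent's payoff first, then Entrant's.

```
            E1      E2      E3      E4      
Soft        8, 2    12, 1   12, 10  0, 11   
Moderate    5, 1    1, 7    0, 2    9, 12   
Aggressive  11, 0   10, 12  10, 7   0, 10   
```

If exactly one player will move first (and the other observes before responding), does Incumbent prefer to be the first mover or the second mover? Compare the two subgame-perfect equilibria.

first

If Incumbent leads: Entrant's best replies are Soft→E4, Moderate→E4, Aggressive→E2; Incumbent's induced payoffs 0, 9, 10; outcome (Aggressive, E2), payoffs (10, 12).
If Entrant leads: Incumbent's best replies are E1→Aggressive, E2→Soft, E3→Soft, E4→Moderate; Entrant's induced payoffs 0, 1, 10, 12; outcome (Moderate, E4), payoffs (9, 12).
Incumbent gets 10 moving first and 9 moving second, so Incumbent prefers to move first.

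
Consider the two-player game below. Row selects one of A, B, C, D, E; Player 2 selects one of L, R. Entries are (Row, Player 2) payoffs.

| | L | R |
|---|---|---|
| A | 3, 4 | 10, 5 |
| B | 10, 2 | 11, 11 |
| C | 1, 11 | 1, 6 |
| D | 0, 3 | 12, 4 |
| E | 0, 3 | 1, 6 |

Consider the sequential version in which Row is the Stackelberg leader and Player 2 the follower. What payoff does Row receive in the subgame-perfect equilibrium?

Work backward from Player 2's decision.
- A: Player 2 compares 4, 5 and picks R; Row would get 10.
- B: Player 2 compares 2, 11 and picks R; Row would get 11.
- C: Player 2 compares 11, 6 and picks L; Row would get 1.
- D: Player 2 compares 3, 4 and picks R; Row would get 12.
- E: Player 2 compares 3, 6 and picks R; Row would get 1.
Among 10, 11, 1, 12, 1, the best is 12 at D. Subgame-perfect outcome: (D, R) with payoffs (12, 4).

12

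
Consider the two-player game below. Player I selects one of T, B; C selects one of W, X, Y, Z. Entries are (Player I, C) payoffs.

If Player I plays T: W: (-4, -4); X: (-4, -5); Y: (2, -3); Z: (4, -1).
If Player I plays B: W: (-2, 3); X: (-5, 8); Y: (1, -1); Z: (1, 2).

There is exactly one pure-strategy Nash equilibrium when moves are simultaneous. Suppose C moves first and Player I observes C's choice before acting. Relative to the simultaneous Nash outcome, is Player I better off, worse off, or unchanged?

worse off

Work backward from Player I's decision.
- W: BR = B, leader payoff 3.
- X: BR = T, leader payoff -5.
- Y: BR = T, leader payoff -3.
- Z: BR = T, leader payoff -1.
C's induced payoffs are 3, -5, -3, -1, so C commits to W. Subgame-perfect outcome: (B, W) with payoffs (-2, 3).
Now find the simultaneous Nash equilibrium.
Player I's best replies: W→B; X→T; Y→T; Z→T.
C's best replies: T→Z; B→X.
The unique mutual best reply is (T, Z), giving (4, -1).
Player I earns -2 sequentially versus 4 at the Nash outcome: worse off.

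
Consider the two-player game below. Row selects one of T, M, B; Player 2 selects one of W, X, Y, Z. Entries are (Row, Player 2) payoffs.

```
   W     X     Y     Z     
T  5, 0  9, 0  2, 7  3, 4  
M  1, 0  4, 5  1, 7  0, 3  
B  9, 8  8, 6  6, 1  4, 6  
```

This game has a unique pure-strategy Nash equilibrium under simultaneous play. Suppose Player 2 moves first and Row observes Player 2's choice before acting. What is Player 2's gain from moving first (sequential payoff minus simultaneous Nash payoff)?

Row best-responds to each possible Player 2 move:
- W: BR = B, leader payoff 8.
- X: BR = T, leader payoff 0.
- Y: BR = B, leader payoff 1.
- Z: BR = B, leader payoff 6.
Maximizing over 8, 0, 1, 6, Player 2 chooses W. Subgame-perfect outcome: (B, W) with payoffs (9, 8).
Under simultaneous play:
Row's best replies: W→B; X→T; Y→B; Z→B.
Player 2's best replies: T→Y; M→Y; B→W.
The unique mutual best reply is (B, W), giving (9, 8).
Player 2's commitment gain: 8 − 8 = 0.

0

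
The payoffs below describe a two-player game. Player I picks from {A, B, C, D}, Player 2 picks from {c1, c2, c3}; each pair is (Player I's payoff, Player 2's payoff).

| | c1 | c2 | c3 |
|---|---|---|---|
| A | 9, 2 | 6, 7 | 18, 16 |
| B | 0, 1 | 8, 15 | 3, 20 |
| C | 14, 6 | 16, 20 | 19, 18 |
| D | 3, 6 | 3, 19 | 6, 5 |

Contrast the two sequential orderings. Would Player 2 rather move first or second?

If Player I leads: Player 2's best replies are A→c3, B→c3, C→c2, D→c2; Player I's induced payoffs 18, 3, 16, 3; outcome (A, c3), payoffs (18, 16).
If Player 2 leads: Player I's best replies are c1→C, c2→C, c3→C; Player 2's induced payoffs 6, 20, 18; outcome (C, c2), payoffs (16, 20).
Player 2 gets 20 moving first and 16 moving second, so Player 2 prefers to move first.

first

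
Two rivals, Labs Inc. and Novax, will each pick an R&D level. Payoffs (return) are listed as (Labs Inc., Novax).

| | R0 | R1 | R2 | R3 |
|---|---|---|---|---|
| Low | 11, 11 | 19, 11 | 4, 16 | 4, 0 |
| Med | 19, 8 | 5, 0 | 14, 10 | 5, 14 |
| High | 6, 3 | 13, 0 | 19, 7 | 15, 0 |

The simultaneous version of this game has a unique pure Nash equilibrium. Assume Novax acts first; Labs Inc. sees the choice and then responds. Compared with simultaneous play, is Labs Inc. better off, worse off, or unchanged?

unchanged

Solve by backward induction (Novax leads).
- R0: Labs Inc. compares 11, 19, 6 and picks Med; Novax would get 8.
- R1: Labs Inc. compares 19, 5, 13 and picks Low; Novax would get 11.
- R2: Labs Inc. compares 4, 14, 19 and picks High; Novax would get 7.
- R3: Labs Inc. compares 4, 5, 15 and picks High; Novax would get 0.
Maximizing over 8, 11, 7, 0, Novax chooses R1. Subgame-perfect outcome: (Low, R1) with payoffs (19, 11).
Under simultaneous play:
Labs Inc.'s best replies: R0→Med; R1→Low; R2→High; R3→High.
Novax's best replies: Low→R2; Med→R3; High→R2.
The unique mutual best reply is (High, R2), giving (19, 7).
Labs Inc. earns 19 sequentially versus 19 at the Nash outcome: unchanged.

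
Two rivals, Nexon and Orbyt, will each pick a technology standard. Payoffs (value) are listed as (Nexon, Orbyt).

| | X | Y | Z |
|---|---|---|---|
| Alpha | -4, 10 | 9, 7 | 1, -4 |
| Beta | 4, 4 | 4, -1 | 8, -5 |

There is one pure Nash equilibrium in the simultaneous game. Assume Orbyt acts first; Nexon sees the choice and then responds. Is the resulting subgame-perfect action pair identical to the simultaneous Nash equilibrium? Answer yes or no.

no

Work backward from Nexon's decision.
- X: Nexon compares -4, 4 and picks Beta; Orbyt would get 4.
- Y: Nexon compares 9, 4 and picks Alpha; Orbyt would get 7.
- Z: Nexon compares 1, 8 and picks Beta; Orbyt would get -5.
Maximizing over 4, 7, -5, Orbyt chooses Y. Subgame-perfect outcome: (Alpha, Y) with payoffs (9, 7).
Under simultaneous play:
Nexon's best replies: X→Beta; Y→Alpha; Z→Beta.
Orbyt's best replies: Alpha→X; Beta→X.
The unique mutual best reply is (Beta, X), giving (4, 4).
Sequential outcome (Alpha, Y) differs from the Nash profile (Beta, X).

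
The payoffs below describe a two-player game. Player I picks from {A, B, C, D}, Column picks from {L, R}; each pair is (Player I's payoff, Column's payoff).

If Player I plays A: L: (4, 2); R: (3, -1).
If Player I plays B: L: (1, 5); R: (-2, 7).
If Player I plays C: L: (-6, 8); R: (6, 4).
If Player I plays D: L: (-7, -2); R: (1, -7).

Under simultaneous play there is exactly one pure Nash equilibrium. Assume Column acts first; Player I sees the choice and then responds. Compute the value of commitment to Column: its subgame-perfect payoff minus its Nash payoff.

Player I best-responds to each possible Column move:
- L → Player I plays A (best of 4, 1, -6, -7); Column gets 2.
- R → Player I plays C (best of 3, -2, 6, 1); Column gets 4.
Among 2, 4, the best is 4 at R. Subgame-perfect outcome: (C, R) with payoffs (6, 4).
For the simultaneous game, intersect best replies.
Player I's best replies: L→A; R→C.
Column's best replies: A→L; B→R; C→L; D→L.
Only (A, L) has each player best-responding; Nash payoffs (4, 2).
Column's commitment gain: 4 − 2 = 2.

2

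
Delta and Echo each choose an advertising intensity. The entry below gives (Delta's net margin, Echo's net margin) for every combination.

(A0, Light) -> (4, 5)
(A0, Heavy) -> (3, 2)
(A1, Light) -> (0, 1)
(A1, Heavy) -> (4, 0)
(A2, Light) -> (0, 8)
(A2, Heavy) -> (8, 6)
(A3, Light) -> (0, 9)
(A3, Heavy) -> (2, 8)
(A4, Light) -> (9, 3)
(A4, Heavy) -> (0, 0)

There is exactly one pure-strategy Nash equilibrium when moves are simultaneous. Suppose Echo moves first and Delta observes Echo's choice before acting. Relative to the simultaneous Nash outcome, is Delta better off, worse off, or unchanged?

worse off

Backward induction with Echo moving first.
- Light: BR = A4, leader payoff 3.
- Heavy: BR = A2, leader payoff 6.
Maximizing over 3, 6, Echo chooses Heavy. Subgame-perfect outcome: (A2, Heavy) with payoffs (8, 6).
For the simultaneous game, intersect best replies.
Delta's best replies: Light→A4; Heavy→A2.
Echo's best replies: A0→Light; A1→Light; A2→Light; A3→Light; A4→Light.
The unique mutual best reply is (A4, Light), giving (9, 3).
Delta earns 8 sequentially versus 9 at the Nash outcome: worse off.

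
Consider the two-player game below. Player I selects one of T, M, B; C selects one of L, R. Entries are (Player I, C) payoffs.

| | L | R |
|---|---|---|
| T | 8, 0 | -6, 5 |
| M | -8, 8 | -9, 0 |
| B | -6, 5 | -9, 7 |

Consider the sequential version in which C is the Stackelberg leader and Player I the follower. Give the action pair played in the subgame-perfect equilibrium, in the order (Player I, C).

(T, R)

Solve by backward induction (C leads).
- L: Player I compares 8, -8, -6 and picks T; C would get 0.
- R: Player I compares -6, -9, -9 and picks T; C would get 5.
C's induced payoffs are 0, 5, so C commits to R. Subgame-perfect outcome: (T, R) with payoffs (-6, 5).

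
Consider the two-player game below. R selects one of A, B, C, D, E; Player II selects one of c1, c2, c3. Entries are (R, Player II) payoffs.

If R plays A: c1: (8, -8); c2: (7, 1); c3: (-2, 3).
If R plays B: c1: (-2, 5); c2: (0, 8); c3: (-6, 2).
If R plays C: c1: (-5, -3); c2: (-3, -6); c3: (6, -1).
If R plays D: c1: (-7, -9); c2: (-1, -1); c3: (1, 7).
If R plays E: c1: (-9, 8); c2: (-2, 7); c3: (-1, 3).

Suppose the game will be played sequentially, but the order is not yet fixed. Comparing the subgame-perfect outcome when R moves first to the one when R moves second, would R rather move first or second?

If R leads: Player II's best replies are A→c3, B→c2, C→c3, D→c3, E→c1; R's induced payoffs -2, 0, 6, 1, -9; outcome (C, c3), payoffs (6, -1).
If Player II leads: R's best replies are c1→A, c2→A, c3→C; Player II's induced payoffs -8, 1, -1; outcome (A, c2), payoffs (7, 1).
R gets 6 moving first and 7 moving second, so R prefers to move second.

second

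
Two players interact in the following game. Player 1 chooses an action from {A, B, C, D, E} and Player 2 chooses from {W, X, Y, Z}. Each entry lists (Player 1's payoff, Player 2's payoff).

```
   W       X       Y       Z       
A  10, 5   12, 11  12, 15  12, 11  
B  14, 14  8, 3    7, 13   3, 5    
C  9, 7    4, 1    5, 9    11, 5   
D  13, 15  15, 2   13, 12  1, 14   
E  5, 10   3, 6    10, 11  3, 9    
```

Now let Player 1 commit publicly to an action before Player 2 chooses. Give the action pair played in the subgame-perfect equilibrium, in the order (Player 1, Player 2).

Solve by backward induction (Player 1 leads).
- A: Player 2 compares 5, 11, 15, 11 and picks Y; Player 1 would get 12.
- B: Player 2 compares 14, 3, 13, 5 and picks W; Player 1 would get 14.
- C: Player 2 compares 7, 1, 9, 5 and picks Y; Player 1 would get 5.
- D: Player 2 compares 15, 2, 12, 14 and picks W; Player 1 would get 13.
- E: Player 2 compares 10, 6, 11, 9 and picks Y; Player 1 would get 10.
Player 1's induced payoffs are 12, 14, 5, 13, 10, so Player 1 commits to B. Subgame-perfect outcome: (B, W) with payoffs (14, 14).

(B, W)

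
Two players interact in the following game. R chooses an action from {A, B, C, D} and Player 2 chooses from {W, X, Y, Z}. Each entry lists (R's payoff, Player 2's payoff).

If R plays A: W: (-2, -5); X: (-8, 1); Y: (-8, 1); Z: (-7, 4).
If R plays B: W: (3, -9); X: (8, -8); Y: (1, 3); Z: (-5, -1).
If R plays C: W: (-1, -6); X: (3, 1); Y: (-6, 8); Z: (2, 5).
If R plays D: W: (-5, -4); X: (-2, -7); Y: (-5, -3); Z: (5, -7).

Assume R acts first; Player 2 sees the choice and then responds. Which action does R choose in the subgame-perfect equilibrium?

Backward induction with R moving first.
- A: Player 2 compares -5, 1, 1, 4 and picks Z; R would get -7.
- B: Player 2 compares -9, -8, 3, -1 and picks Y; R would get 1.
- C: Player 2 compares -6, 1, 8, 5 and picks Y; R would get -6.
- D: Player 2 compares -4, -7, -3, -7 and picks Y; R would get -5.
R's induced payoffs are -7, 1, -6, -5, so R commits to B. Subgame-perfect outcome: (B, Y) with payoffs (1, 3).

B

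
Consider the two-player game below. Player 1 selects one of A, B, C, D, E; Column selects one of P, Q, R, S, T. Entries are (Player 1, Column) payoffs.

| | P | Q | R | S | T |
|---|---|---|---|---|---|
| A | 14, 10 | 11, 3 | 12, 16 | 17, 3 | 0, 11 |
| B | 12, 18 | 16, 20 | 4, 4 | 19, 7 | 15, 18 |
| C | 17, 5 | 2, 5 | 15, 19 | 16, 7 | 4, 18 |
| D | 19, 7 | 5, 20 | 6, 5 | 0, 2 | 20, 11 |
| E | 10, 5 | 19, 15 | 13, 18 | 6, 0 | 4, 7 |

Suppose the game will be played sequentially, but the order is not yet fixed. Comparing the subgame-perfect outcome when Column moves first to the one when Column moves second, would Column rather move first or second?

If Player 1 leads: Column's best replies are A→R, B→Q, C→R, D→Q, E→R; Player 1's induced payoffs 12, 16, 15, 5, 13; outcome (B, Q), payoffs (16, 20).
If Column leads: Player 1's best replies are P→D, Q→E, R→C, S→B, T→D; Column's induced payoffs 7, 15, 19, 7, 11; outcome (C, R), payoffs (15, 19).
Column gets 19 moving first and 20 moving second, so Column prefers to move second.

second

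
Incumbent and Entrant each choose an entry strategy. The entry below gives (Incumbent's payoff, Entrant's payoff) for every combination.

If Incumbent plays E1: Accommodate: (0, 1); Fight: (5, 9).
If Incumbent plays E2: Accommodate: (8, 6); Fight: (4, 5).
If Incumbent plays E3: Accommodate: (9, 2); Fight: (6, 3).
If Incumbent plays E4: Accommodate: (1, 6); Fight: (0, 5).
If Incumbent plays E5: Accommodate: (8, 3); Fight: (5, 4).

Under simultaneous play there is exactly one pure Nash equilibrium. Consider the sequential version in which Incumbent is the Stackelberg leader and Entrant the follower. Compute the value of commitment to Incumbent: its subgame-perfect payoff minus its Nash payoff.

2

Entrant best-responds to each possible Incumbent move:
- E1: Entrant compares 1, 9 and picks Fight; Incumbent would get 5.
- E2: Entrant compares 6, 5 and picks Accommodate; Incumbent would get 8.
- E3: Entrant compares 2, 3 and picks Fight; Incumbent would get 6.
- E4: Entrant compares 6, 5 and picks Accommodate; Incumbent would get 1.
- E5: Entrant compares 3, 4 and picks Fight; Incumbent would get 5.
Maximizing over 5, 8, 6, 1, 5, Incumbent chooses E2. Subgame-perfect outcome: (E2, Accommodate) with payoffs (8, 6).
Under simultaneous play:
Incumbent's best replies: Accommodate→E3; Fight→E3.
Entrant's best replies: E1→Fight; E2→Accommodate; E3→Fight; E4→Accommodate; E5→Fight.
The unique mutual best reply is (E3, Fight), giving (6, 3).
Incumbent's commitment gain: 8 − 6 = 2.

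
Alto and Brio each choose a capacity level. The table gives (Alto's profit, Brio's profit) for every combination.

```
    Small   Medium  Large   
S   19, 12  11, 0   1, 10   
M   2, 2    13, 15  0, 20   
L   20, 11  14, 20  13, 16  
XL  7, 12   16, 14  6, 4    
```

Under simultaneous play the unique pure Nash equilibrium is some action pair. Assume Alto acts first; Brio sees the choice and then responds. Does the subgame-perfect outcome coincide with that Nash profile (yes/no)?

no

Backward induction with Alto moving first.
- S: Brio compares 12, 0, 10 and picks Small; Alto would get 19.
- M: Brio compares 2, 15, 20 and picks Large; Alto would get 0.
- L: Brio compares 11, 20, 16 and picks Medium; Alto would get 14.
- XL: Brio compares 12, 14, 4 and picks Medium; Alto would get 16.
Among 19, 0, 14, 16, the best is 19 at S. Subgame-perfect outcome: (S, Small) with payoffs (19, 12).
For the simultaneous game, intersect best replies.
Alto's best replies: Small→L; Medium→XL; Large→L.
Brio's best replies: S→Small; M→Large; L→Medium; XL→Medium.
Only (XL, Medium) has each player best-responding; Nash payoffs (16, 14).
Sequential outcome (S, Small) differs from the Nash profile (XL, Medium).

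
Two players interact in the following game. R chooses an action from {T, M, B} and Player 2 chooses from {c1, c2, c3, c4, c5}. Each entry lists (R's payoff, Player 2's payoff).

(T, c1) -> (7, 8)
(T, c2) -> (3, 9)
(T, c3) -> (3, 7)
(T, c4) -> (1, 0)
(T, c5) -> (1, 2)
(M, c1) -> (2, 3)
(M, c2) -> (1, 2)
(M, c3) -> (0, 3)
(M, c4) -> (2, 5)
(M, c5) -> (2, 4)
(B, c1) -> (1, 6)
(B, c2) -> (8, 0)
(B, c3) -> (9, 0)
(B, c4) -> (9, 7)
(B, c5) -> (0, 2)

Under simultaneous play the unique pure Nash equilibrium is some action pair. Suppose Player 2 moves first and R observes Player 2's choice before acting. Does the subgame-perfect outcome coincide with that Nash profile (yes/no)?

R best-responds to each possible Player 2 move:
- c1 → R plays T (best of 7, 2, 1); Player 2 gets 8.
- c2 → R plays B (best of 3, 1, 8); Player 2 gets 0.
- c3 → R plays B (best of 3, 0, 9); Player 2 gets 0.
- c4 → R plays B (best of 1, 2, 9); Player 2 gets 7.
- c5 → R plays M (best of 1, 2, 0); Player 2 gets 4.
Player 2's induced payoffs are 8, 0, 0, 7, 4, so Player 2 commits to c1. Subgame-perfect outcome: (T, c1) with payoffs (7, 8).
Under simultaneous play:
R's best replies: c1→T; c2→B; c3→B; c4→B; c5→M.
Player 2's best replies: T→c2; M→c4; B→c4.
The unique mutual best reply is (B, c4), giving (9, 7).
Sequential outcome (T, c1) differs from the Nash profile (B, c4).

no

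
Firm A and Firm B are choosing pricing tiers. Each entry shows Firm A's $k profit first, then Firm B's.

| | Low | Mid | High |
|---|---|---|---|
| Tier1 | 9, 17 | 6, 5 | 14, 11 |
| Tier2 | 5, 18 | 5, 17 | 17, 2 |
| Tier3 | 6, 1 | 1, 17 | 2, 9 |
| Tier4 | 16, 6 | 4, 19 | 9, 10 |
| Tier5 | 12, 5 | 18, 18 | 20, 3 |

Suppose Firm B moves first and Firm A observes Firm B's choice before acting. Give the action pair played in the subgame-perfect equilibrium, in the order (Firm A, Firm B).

Solve by backward induction (Firm B leads).
- Low: Firm A compares 9, 5, 6, 16, 12 and picks Tier4; Firm B would get 6.
- Mid: Firm A compares 6, 5, 1, 4, 18 and picks Tier5; Firm B would get 18.
- High: Firm A compares 14, 17, 2, 9, 20 and picks Tier5; Firm B would get 3.
Maximizing over 6, 18, 3, Firm B chooses Mid. Subgame-perfect outcome: (Tier5, Mid) with payoffs (18, 18).

(Tier5, Mid)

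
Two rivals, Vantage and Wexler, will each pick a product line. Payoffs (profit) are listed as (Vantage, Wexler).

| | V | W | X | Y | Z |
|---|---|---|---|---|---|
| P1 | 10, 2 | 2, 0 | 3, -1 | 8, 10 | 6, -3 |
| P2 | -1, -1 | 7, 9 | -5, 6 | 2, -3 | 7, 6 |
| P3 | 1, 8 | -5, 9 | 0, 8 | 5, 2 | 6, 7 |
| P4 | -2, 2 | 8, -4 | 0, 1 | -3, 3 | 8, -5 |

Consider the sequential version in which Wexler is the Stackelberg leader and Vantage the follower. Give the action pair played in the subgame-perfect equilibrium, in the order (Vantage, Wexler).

(P1, Y)

Solve by backward induction (Wexler leads).
- V: BR = P1, leader payoff 2.
- W: BR = P4, leader payoff -4.
- X: BR = P1, leader payoff -1.
- Y: BR = P1, leader payoff 10.
- Z: BR = P4, leader payoff -5.
Among 2, -4, -1, 10, -5, the best is 10 at Y. Subgame-perfect outcome: (P1, Y) with payoffs (8, 10).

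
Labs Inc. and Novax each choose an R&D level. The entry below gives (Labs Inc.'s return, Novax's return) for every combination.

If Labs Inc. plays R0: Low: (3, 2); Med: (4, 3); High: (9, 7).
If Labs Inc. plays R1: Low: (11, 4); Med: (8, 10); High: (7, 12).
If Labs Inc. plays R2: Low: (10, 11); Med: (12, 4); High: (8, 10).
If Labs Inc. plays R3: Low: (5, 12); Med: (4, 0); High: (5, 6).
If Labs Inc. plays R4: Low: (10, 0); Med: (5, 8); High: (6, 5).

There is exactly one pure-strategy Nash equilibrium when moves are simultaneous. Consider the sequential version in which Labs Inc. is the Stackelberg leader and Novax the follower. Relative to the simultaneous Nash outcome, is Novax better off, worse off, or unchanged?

better off

Solve by backward induction (Labs Inc. leads).
- R0: Novax compares 2, 3, 7 and picks High; Labs Inc. would get 9.
- R1: Novax compares 4, 10, 12 and picks High; Labs Inc. would get 7.
- R2: Novax compares 11, 4, 10 and picks Low; Labs Inc. would get 10.
- R3: Novax compares 12, 0, 6 and picks Low; Labs Inc. would get 5.
- R4: Novax compares 0, 8, 5 and picks Med; Labs Inc. would get 5.
Maximizing over 9, 7, 10, 5, 5, Labs Inc. chooses R2. Subgame-perfect outcome: (R2, Low) with payoffs (10, 11).
For the simultaneous game, intersect best replies.
Labs Inc.'s best replies: Low→R1; Med→R2; High→R0.
Novax's best replies: R0→High; R1→High; R2→Low; R3→Low; R4→Med.
The unique mutual best reply is (R0, High), giving (9, 7).
Novax earns 11 sequentially versus 7 at the Nash outcome: better off.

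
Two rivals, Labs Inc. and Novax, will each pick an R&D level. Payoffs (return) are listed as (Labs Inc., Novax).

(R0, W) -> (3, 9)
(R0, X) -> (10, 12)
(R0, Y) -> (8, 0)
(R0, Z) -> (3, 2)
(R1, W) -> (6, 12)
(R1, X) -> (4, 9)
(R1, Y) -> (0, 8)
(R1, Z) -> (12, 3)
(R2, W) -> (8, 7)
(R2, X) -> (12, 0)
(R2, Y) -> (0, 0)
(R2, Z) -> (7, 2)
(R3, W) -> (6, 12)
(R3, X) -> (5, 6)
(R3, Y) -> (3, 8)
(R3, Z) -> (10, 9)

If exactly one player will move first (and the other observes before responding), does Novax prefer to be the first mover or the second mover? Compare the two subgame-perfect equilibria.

second

If Labs Inc. leads: Novax's best replies are R0→X, R1→W, R2→W, R3→W; Labs Inc.'s induced payoffs 10, 6, 8, 6; outcome (R0, X), payoffs (10, 12).
If Novax leads: Labs Inc.'s best replies are W→R2, X→R2, Y→R0, Z→R1; Novax's induced payoffs 7, 0, 0, 3; outcome (R2, W), payoffs (8, 7).
Novax gets 7 moving first and 12 moving second, so Novax prefers to move second.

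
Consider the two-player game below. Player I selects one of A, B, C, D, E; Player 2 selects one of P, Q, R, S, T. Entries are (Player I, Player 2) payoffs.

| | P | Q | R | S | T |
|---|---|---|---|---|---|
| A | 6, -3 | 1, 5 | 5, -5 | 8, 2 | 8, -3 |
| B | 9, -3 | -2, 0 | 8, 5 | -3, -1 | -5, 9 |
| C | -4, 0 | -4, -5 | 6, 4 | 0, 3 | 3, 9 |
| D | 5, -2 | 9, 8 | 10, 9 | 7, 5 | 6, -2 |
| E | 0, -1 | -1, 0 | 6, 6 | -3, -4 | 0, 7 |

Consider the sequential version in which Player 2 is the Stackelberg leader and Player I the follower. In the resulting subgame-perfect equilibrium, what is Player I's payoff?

Solve by backward induction (Player 2 leads).
- P: BR = B, leader payoff -3.
- Q: BR = D, leader payoff 8.
- R: BR = D, leader payoff 9.
- S: BR = A, leader payoff 2.
- T: BR = A, leader payoff -3.
Maximizing over -3, 8, 9, 2, -3, Player 2 chooses R. Subgame-perfect outcome: (D, R) with payoffs (10, 9).

10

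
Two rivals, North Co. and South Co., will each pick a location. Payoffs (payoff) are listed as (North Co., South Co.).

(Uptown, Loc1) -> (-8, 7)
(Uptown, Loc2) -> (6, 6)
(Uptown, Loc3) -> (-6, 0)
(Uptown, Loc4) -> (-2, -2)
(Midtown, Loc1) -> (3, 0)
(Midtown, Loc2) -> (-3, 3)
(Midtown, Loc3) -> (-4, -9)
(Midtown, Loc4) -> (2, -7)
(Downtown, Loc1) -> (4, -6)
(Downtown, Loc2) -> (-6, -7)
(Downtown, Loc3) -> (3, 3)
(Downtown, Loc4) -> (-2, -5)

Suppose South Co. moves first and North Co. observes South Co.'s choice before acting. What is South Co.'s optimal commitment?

Work backward from North Co.'s decision.
- Loc1: BR = Downtown, leader payoff -6.
- Loc2: BR = Uptown, leader payoff 6.
- Loc3: BR = Downtown, leader payoff 3.
- Loc4: BR = Midtown, leader payoff -7.
Maximizing over -6, 6, 3, -7, South Co. chooses Loc2. Subgame-perfect outcome: (Uptown, Loc2) with payoffs (6, 6).

Loc2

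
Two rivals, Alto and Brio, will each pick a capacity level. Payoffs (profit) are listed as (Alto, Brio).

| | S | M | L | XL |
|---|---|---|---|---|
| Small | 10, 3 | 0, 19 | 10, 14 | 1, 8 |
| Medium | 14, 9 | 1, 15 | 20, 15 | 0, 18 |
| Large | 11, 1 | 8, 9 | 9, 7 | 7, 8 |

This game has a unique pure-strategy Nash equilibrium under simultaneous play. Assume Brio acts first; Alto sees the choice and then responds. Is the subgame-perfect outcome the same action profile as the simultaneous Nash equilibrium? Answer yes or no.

no

Backward induction with Brio moving first.
- S: Alto compares 10, 14, 11 and picks Medium; Brio would get 9.
- M: Alto compares 0, 1, 8 and picks Large; Brio would get 9.
- L: Alto compares 10, 20, 9 and picks Medium; Brio would get 15.
- XL: Alto compares 1, 0, 7 and picks Large; Brio would get 8.
Brio's induced payoffs are 9, 9, 15, 8, so Brio commits to L. Subgame-perfect outcome: (Medium, L) with payoffs (20, 15).
Now find the simultaneous Nash equilibrium.
Alto's best replies: S→Medium; M→Large; L→Medium; XL→Large.
Brio's best replies: Small→M; Medium→XL; Large→M.
The unique mutual best reply is (Large, M), giving (8, 9).
Sequential outcome (Medium, L) differs from the Nash profile (Large, M).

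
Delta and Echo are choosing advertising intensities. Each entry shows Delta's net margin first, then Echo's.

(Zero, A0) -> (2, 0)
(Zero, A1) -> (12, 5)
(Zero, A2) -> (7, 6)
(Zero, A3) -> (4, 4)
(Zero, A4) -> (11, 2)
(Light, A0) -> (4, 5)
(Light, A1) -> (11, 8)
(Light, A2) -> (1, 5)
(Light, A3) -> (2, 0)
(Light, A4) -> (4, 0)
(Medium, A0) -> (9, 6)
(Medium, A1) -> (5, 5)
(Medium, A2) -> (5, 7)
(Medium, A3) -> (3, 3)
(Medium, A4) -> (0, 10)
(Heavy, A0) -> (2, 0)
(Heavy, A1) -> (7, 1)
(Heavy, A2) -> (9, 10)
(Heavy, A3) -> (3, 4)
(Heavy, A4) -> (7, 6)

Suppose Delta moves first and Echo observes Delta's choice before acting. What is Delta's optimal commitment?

Echo best-responds to each possible Delta move:
- Zero: BR = A2, leader payoff 7.
- Light: BR = A1, leader payoff 11.
- Medium: BR = A4, leader payoff 0.
- Heavy: BR = A2, leader payoff 9.
Among 7, 11, 0, 9, the best is 11 at Light. Subgame-perfect outcome: (Light, A1) with payoffs (11, 8).

Light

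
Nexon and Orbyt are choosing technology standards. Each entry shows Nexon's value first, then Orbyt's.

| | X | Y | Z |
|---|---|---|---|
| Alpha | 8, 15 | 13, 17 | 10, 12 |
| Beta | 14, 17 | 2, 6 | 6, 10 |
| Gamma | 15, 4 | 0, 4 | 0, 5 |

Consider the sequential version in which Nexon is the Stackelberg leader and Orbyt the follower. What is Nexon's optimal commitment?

Beta

Work backward from Orbyt's decision.
- Alpha: Orbyt compares 15, 17, 12 and picks Y; Nexon would get 13.
- Beta: Orbyt compares 17, 6, 10 and picks X; Nexon would get 14.
- Gamma: Orbyt compares 4, 4, 5 and picks Z; Nexon would get 0.
Nexon's induced payoffs are 13, 14, 0, so Nexon commits to Beta. Subgame-perfect outcome: (Beta, X) with payoffs (14, 17).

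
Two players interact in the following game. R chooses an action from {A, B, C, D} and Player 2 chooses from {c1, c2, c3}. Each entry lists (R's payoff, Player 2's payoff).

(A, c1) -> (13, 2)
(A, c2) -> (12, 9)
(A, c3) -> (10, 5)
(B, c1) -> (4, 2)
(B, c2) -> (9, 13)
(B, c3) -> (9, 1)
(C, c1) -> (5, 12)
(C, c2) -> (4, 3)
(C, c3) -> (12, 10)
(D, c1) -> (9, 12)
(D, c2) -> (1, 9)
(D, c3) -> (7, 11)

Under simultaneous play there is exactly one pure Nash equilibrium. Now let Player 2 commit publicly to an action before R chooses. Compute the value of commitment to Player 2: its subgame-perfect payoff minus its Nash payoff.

1

Work backward from R's decision.
- c1 → R plays A (best of 13, 4, 5, 9); Player 2 gets 2.
- c2 → R plays A (best of 12, 9, 4, 1); Player 2 gets 9.
- c3 → R plays C (best of 10, 9, 12, 7); Player 2 gets 10.
Player 2's induced payoffs are 2, 9, 10, so Player 2 commits to c3. Subgame-perfect outcome: (C, c3) with payoffs (12, 10).
For the simultaneous game, intersect best replies.
R's best replies: c1→A; c2→A; c3→C.
Player 2's best replies: A→c2; B→c2; C→c1; D→c1.
The unique mutual best reply is (A, c2), giving (12, 9).
Player 2's commitment gain: 10 − 9 = 1.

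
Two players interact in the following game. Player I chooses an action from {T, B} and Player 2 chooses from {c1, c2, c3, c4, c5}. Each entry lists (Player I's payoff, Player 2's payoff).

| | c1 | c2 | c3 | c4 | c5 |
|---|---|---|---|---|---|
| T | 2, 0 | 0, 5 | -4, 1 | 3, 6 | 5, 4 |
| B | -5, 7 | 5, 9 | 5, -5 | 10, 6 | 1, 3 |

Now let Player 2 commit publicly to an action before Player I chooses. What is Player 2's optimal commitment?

c2

Solve by backward induction (Player 2 leads).
- c1: BR = T, leader payoff 0.
- c2: BR = B, leader payoff 9.
- c3: BR = B, leader payoff -5.
- c4: BR = B, leader payoff 6.
- c5: BR = T, leader payoff 4.
Player 2's induced payoffs are 0, 9, -5, 6, 4, so Player 2 commits to c2. Subgame-perfect outcome: (B, c2) with payoffs (5, 9).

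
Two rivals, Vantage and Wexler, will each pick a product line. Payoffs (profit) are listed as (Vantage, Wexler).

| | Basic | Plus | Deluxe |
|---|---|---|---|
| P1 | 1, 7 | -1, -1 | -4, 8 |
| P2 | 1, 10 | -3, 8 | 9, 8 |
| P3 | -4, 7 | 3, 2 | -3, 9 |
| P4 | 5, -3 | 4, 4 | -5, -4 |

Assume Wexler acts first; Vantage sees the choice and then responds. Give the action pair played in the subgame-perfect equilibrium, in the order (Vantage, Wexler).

(P2, Deluxe)

Solve by backward induction (Wexler leads).
- Basic → Vantage plays P4 (best of 1, 1, -4, 5); Wexler gets -3.
- Plus → Vantage plays P4 (best of -1, -3, 3, 4); Wexler gets 4.
- Deluxe → Vantage plays P2 (best of -4, 9, -3, -5); Wexler gets 8.
Wexler's induced payoffs are -3, 4, 8, so Wexler commits to Deluxe. Subgame-perfect outcome: (P2, Deluxe) with payoffs (9, 8).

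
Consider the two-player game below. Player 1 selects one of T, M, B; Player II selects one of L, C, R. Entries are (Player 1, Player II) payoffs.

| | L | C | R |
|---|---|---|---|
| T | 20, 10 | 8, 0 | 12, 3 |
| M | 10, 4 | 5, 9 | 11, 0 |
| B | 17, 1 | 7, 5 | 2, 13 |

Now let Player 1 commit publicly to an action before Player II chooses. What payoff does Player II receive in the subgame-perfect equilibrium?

Work backward from Player II's decision.
- T: Player II compares 10, 0, 3 and picks L; Player 1 would get 20.
- M: Player II compares 4, 9, 0 and picks C; Player 1 would get 5.
- B: Player II compares 1, 5, 13 and picks R; Player 1 would get 2.
Player 1's induced payoffs are 20, 5, 2, so Player 1 commits to T. Subgame-perfect outcome: (T, L) with payoffs (20, 10).

10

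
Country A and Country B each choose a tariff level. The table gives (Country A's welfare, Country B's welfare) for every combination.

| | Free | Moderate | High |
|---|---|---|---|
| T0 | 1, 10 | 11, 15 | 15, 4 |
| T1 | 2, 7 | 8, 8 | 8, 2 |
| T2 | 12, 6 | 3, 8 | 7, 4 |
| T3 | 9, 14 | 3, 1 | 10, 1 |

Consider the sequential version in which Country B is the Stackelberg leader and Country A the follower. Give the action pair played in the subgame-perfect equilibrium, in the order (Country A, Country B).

Work backward from Country A's decision.
- Free → Country A plays T2 (best of 1, 2, 12, 9); Country B gets 6.
- Moderate → Country A plays T0 (best of 11, 8, 3, 3); Country B gets 15.
- High → Country A plays T0 (best of 15, 8, 7, 10); Country B gets 4.
Country B's induced payoffs are 6, 15, 4, so Country B commits to Moderate. Subgame-perfect outcome: (T0, Moderate) with payoffs (11, 15).

(T0, Moderate)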